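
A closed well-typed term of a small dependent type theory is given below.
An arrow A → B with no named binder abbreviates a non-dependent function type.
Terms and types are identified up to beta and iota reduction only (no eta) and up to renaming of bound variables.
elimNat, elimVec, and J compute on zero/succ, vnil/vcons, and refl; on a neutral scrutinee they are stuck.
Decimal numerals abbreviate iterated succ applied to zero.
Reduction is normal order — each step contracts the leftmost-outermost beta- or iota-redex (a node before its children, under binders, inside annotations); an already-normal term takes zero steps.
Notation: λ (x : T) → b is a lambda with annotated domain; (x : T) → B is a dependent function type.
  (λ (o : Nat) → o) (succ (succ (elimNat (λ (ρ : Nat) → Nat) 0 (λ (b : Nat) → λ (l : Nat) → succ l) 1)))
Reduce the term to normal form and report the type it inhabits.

normal form:
  3
type:
  Nat


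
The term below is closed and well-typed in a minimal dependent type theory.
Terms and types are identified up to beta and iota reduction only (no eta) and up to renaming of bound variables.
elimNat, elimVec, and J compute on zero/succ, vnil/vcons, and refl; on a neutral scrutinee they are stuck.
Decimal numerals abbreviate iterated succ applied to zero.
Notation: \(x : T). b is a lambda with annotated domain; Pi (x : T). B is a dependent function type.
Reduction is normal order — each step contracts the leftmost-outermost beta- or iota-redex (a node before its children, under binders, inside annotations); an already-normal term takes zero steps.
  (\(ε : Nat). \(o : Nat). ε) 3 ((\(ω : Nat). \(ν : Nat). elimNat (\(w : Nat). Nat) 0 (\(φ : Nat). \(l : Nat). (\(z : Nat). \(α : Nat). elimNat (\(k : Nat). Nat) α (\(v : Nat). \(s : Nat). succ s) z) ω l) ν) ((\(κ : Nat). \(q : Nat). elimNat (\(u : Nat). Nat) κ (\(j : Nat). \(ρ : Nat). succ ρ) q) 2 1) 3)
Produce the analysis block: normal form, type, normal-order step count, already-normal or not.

reduced normal form:
  3
inferred type:
  Nat
reduction steps (normal order): 2
already normal: no
first contracted redex: a beta-redex


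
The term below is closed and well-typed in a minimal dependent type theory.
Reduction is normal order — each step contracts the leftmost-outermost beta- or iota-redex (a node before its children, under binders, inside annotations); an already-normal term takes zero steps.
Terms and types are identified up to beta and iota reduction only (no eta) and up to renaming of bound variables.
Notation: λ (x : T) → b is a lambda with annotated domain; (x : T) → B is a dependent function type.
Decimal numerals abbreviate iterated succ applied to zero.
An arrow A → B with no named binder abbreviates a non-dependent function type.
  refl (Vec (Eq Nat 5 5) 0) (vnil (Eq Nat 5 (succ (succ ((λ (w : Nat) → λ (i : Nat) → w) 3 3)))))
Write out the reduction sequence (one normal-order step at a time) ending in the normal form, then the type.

normal-order reduction sequence:
  refl (Vec (Eq Nat 5 5) 0) (vnil (Eq Nat 5 (succ (succ ((λ (w : Nat) → λ (i : Nat) → w) 3 3)))))
  ~> refl (Vec (Eq Nat 5 5) 0) (vnil (Eq Nat 5 (succ (succ ((λ (w : Nat) → 3) 3)))))
  ~> refl (Vec (Eq Nat 5 5) 0) (vnil (Eq Nat 5 5))
inferred type:
  Eq (Vec (Eq Nat 5 5) 0) (vnil (Eq Nat 5 5)) (vnil (Eq Nat 5 5))


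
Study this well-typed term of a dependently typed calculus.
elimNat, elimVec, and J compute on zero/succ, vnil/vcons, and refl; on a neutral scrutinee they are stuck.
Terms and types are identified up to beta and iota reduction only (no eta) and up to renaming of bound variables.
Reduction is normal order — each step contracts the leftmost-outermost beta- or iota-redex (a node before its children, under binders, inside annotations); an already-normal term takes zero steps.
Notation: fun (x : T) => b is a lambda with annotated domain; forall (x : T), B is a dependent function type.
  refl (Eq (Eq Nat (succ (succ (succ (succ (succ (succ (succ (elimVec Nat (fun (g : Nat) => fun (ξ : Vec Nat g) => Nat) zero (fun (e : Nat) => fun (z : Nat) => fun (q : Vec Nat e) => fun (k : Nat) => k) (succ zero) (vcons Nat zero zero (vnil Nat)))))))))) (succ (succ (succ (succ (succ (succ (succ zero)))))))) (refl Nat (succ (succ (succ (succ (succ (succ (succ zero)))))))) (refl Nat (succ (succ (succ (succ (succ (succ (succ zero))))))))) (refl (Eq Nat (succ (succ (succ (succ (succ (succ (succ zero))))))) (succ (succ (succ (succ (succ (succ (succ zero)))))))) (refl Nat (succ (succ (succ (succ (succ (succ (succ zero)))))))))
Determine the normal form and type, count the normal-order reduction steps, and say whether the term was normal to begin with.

resulting normal form:
  refl (Eq (Eq Nat (succ (succ (succ (succ (succ (succ (succ zero))))))) (succ (succ (succ (succ (succ (succ (succ zero)))))))) (refl Nat (succ (succ (succ (succ (succ (succ (succ zero)))))))) (refl Nat (succ (succ (succ (succ (succ (succ (succ zero))))))))) (refl (Eq Nat (succ (succ (succ (succ (succ (succ (succ zero))))))) (succ (succ (succ (succ (succ (succ (succ zero)))))))) (refl Nat (succ (succ (succ (succ (succ (succ (succ zero)))))))))
the term's type:
  Eq (Eq (Eq Nat (succ (succ (succ (succ (succ (succ (succ zero))))))) (succ (succ (succ (succ (succ (succ (succ zero)))))))) (refl Nat (succ (succ (succ (succ (succ (succ (succ zero)))))))) (refl Nat (succ (succ (succ (succ (succ (succ (succ zero))))))))) (refl (Eq Nat (succ (succ (succ (succ (succ (succ (succ zero))))))) (succ (succ (succ (succ (succ (succ (succ zero)))))))) (refl Nat (succ (succ (succ (succ (succ (succ (succ zero))))))))) (refl (Eq Nat (succ (succ (succ (succ (succ (succ (succ zero))))))) (succ (succ (succ (succ (succ (succ (succ zero)))))))) (refl Nat (succ (succ (succ (succ (succ (succ (succ zero)))))))))
normal-order step count: 6
started in normal form: no
first contracted redex: an elimVec iota-redex


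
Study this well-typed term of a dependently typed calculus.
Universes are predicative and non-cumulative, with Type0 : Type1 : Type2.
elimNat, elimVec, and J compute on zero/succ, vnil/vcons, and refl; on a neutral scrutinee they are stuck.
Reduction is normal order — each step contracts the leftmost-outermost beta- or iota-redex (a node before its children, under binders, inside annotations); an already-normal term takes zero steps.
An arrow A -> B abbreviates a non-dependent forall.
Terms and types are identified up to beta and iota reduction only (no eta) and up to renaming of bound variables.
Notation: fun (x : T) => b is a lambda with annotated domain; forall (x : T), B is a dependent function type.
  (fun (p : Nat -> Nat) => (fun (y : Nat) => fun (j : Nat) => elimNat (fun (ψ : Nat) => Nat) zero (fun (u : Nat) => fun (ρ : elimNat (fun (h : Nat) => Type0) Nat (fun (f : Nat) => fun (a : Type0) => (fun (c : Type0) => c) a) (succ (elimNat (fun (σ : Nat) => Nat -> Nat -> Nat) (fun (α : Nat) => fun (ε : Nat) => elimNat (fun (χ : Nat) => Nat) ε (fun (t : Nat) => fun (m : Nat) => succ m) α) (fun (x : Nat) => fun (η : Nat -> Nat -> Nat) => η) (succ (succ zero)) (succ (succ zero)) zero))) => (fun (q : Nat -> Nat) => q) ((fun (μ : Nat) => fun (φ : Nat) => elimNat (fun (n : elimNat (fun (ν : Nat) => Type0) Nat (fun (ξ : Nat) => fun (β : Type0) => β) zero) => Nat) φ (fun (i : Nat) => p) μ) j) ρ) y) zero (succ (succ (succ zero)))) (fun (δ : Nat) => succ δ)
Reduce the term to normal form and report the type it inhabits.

reduced normal form:
  zero
type:
  Nat
observation: 4 normal-order steps normalize the term, beginning with a beta-redex.


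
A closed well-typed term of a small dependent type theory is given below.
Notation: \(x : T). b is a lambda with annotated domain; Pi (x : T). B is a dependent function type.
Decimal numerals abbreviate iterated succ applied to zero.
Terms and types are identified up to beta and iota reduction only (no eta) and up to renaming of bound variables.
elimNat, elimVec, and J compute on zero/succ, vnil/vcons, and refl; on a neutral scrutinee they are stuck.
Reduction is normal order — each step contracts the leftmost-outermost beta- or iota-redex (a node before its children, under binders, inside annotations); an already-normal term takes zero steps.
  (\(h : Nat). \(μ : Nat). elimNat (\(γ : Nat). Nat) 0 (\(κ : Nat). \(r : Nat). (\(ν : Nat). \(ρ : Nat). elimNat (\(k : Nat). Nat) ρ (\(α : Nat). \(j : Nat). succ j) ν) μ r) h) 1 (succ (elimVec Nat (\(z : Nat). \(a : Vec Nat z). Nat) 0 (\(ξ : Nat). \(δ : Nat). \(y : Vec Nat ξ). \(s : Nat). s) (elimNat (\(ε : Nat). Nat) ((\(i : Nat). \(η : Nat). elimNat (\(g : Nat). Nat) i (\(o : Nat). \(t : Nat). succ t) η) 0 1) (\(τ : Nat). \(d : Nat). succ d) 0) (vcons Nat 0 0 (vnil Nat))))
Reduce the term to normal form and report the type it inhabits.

normal form:
  1
type:
  Nat


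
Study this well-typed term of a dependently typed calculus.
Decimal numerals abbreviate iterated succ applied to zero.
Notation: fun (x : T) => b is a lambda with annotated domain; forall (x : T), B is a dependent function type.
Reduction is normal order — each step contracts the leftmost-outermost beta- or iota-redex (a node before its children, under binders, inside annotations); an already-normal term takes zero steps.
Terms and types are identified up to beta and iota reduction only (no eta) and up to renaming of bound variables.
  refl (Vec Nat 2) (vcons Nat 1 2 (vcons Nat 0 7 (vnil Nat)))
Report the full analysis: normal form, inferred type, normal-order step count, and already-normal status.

normal form:
  refl (Vec Nat 2) (vcons Nat 1 2 (vcons Nat 0 7 (vnil Nat)))
type:
  Eq (Vec Nat 2) (vcons Nat 1 2 (vcons Nat 0 7 (vnil Nat))) (vcons Nat 1 2 (vcons Nat 0 7 (vnil Nat)))
steps to reach normal form (normal order): 0
term was already normal: yes


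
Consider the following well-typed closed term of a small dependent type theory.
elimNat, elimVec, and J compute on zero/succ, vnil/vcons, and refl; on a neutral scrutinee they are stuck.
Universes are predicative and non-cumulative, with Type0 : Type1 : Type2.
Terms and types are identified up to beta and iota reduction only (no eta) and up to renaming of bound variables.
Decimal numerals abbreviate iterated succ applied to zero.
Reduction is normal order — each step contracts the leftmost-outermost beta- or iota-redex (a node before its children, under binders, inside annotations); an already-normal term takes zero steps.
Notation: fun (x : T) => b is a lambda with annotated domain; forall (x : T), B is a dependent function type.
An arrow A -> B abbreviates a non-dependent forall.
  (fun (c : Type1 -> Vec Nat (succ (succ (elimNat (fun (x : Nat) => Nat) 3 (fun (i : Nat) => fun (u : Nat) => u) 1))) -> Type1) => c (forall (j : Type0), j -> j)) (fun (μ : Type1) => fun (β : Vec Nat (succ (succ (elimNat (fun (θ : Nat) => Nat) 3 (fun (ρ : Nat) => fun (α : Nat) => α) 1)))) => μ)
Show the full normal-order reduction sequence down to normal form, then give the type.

reduction (normal order):
  (fun (c : Type1 -> Vec Nat (succ (succ (elimNat (fun (x : Nat) => Nat) 3 (fun (i : Nat) => fun (u : Nat) => u) 1))) -> Type1) => c (forall (j : Type0), j -> j)) (fun (μ : Type1) => fun (β : Vec Nat (succ (succ (elimNat (fun (θ : Nat) => Nat) 3 (fun (ρ : Nat) => fun (α : Nat) => α) 1)))) => μ)
  ~> (fun (c : Type1) => fun (x : Vec Nat (succ (succ (elimNat (fun (i : Nat) => Nat) 3 (fun (u : Nat) => fun (j : Nat) => j) 1)))) => c) (forall (μ : Type0), μ -> μ)
  ~> fun (c : Vec Nat (succ (succ (elimNat (fun (x : Nat) => Nat) 3 (fun (i : Nat) => fun (u : Nat) => u) 1)))) => forall (j : Type0), j -> j
  ~> fun (c : Vec Nat (succ (succ ((fun (x : Nat) => fun (i : Nat) => i) 0 (elimNat (fun (u : Nat) => Nat) 3 (fun (j : Nat) => fun (μ : Nat) => μ) 0))))) => forall (β : Type0), β -> β
  ~> fun (c : Vec Nat (succ (succ ((fun (x : Nat) => x) (elimNat (fun (i : Nat) => Nat) 3 (fun (u : Nat) => fun (j : Nat) => j) 0))))) => forall (μ : Type0), μ -> μ
  ~> fun (c : Vec Nat (succ (succ (elimNat (fun (x : Nat) => Nat) 3 (fun (i : Nat) => fun (u : Nat) => u) 0)))) => forall (j : Type0), j -> j
  ~> fun (c : Vec Nat 5) => forall (x : Type0), x -> x
the term's type:
  Vec Nat 5 -> Type1


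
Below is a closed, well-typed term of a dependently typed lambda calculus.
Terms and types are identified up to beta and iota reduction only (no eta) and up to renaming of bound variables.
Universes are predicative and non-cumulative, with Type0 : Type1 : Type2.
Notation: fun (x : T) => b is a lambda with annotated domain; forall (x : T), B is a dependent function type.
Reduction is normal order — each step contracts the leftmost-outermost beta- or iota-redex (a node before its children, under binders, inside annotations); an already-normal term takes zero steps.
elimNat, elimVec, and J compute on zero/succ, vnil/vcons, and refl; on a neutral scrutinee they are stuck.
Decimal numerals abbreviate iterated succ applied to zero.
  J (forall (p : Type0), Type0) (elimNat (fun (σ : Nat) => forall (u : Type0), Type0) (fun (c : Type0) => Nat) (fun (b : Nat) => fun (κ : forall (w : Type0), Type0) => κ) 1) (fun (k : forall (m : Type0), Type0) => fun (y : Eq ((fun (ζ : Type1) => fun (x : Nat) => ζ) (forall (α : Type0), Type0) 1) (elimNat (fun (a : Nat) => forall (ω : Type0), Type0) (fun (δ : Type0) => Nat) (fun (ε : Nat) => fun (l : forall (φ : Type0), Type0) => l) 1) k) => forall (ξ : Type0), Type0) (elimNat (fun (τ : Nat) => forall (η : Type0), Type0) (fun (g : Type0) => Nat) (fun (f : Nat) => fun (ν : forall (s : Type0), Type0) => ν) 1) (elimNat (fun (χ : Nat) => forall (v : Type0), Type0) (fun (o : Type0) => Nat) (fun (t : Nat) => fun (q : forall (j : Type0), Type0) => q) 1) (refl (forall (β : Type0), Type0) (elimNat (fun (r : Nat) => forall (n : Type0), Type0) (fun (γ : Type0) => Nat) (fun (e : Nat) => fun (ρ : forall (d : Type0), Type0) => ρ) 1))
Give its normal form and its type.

reduced normal form:
  fun (p : Type0) => Nat
the term's type:
  forall (p : Type0), Type0
observation: normalization takes exactly 5 steps under the normal-order strategy.


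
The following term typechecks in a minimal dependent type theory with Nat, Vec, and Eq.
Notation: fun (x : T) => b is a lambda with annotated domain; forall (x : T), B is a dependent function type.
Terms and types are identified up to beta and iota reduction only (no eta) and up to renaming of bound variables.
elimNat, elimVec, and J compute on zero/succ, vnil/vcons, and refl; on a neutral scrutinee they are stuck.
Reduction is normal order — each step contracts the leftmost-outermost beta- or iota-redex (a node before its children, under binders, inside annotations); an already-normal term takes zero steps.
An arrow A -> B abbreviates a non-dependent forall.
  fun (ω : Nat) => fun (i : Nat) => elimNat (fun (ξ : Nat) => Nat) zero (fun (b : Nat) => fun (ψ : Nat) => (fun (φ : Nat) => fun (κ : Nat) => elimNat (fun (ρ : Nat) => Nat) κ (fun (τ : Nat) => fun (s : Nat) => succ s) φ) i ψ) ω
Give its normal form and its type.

reduced normal form:
  fun (ω : Nat) => fun (i : Nat) => elimNat (fun (ξ : Nat) => Nat) zero (fun (b : Nat) => fun (ψ : Nat) => elimNat (fun (φ : Nat) => Nat) ψ (fun (κ : Nat) => fun (ρ : Nat) => succ ρ) i) ω
the term's type:
  Nat -> Nat -> Nat
observation: the first redex contracted is a beta-redex; the normal form is reached in 2 normal-order steps.


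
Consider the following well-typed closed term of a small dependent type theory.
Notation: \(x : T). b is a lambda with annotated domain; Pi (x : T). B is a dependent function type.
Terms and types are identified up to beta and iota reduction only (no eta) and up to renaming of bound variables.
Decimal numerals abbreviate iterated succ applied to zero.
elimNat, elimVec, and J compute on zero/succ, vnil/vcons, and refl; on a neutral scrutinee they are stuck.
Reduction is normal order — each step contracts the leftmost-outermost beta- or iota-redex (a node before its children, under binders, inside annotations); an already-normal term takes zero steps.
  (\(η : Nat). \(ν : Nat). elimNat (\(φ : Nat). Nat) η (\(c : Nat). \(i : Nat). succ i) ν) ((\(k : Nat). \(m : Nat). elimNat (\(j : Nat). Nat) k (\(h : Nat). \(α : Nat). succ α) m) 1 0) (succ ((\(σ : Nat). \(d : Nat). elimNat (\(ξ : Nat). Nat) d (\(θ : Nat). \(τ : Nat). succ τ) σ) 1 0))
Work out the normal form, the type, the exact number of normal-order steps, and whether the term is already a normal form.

resulting normal form:
  3
inferred type:
  Nat
steps to reach normal form (normal order): 18
term was already normal: no
first contracted redex: a beta-redex


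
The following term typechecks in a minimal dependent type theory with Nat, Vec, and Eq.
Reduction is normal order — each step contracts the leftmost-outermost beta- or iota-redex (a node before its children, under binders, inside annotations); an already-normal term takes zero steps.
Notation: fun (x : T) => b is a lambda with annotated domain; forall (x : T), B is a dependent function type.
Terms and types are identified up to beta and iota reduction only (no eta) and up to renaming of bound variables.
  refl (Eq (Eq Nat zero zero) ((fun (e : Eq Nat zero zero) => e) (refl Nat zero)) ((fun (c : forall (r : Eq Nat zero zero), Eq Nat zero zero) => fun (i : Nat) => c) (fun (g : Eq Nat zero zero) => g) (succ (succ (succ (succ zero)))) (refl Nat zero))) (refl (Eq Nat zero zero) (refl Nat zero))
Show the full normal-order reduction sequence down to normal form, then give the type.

normal-order reduction sequence:
  refl (Eq (Eq Nat zero zero) ((fun (e : Eq Nat zero zero) => e) (refl Nat zero)) ((fun (c : forall (r : Eq Nat zero zero), Eq Nat zero zero) => fun (i : Nat) => c) (fun (g : Eq Nat zero zero) => g) (succ (succ (succ (succ zero)))) (refl Nat zero))) (refl (Eq Nat zero zero) (refl Nat zero))
  ~> refl (Eq (Eq Nat zero zero) (refl Nat zero) ((fun (e : forall (c : Eq Nat zero zero), Eq Nat zero zero) => fun (r : Nat) => e) (fun (i : Eq Nat zero zero) => i) (succ (succ (succ (succ zero)))) (refl Nat zero))) (refl (Eq Nat zero zero) (refl Nat zero))
  ~> refl (Eq (Eq Nat zero zero) (refl Nat zero) ((fun (e : Nat) => fun (c : Eq Nat zero zero) => c) (succ (succ (succ (succ zero)))) (refl Nat zero))) (refl (Eq Nat zero zero) (refl Nat zero))
  ~> refl (Eq (Eq Nat zero zero) (refl Nat zero) ((fun (e : Eq Nat zero zero) => e) (refl Nat zero))) (refl (Eq Nat zero zero) (refl Nat zero))
  ~> refl (Eq (Eq Nat zero zero) (refl Nat zero) (refl Nat zero)) (refl (Eq Nat zero zero) (refl Nat zero))
type:
  Eq (Eq (Eq Nat zero zero) (refl Nat zero) (refl Nat zero)) (refl (Eq Nat zero zero) (refl Nat zero)) (refl (Eq Nat zero zero) (refl Nat zero))


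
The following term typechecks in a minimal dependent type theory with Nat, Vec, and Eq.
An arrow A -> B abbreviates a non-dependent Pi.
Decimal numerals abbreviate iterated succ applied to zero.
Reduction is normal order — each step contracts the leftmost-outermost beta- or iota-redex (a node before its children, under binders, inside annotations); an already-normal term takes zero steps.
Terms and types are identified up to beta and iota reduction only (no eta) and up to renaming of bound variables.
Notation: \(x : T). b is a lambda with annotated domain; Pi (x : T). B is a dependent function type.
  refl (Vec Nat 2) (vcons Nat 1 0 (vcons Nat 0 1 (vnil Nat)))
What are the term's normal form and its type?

normal form:
  refl (Vec Nat 2) (vcons Nat 1 0 (vcons Nat 0 1 (vnil Nat)))
inferred type:
  Eq (Vec Nat 2) (vcons Nat 1 0 (vcons Nat 0 1 (vnil Nat))) (vcons Nat 1 0 (vcons Nat 0 1 (vnil Nat)))
observation: no redex remains anywhere in the term; it is its own normal form.


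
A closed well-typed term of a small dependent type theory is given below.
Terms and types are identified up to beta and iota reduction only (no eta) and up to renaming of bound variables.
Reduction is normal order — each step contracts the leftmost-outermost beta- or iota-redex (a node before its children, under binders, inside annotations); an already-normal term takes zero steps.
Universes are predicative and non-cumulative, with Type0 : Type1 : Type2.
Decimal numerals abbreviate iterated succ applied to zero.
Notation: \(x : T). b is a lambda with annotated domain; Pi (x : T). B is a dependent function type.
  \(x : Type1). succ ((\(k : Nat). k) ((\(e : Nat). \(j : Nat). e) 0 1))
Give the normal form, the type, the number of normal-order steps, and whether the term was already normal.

reduced normal form:
  \(x : Type1). 1
type:
  Pi (x : Type1). Nat
reduction steps (normal order): 3
term was already normal: no
first contracted redex: a beta-redex


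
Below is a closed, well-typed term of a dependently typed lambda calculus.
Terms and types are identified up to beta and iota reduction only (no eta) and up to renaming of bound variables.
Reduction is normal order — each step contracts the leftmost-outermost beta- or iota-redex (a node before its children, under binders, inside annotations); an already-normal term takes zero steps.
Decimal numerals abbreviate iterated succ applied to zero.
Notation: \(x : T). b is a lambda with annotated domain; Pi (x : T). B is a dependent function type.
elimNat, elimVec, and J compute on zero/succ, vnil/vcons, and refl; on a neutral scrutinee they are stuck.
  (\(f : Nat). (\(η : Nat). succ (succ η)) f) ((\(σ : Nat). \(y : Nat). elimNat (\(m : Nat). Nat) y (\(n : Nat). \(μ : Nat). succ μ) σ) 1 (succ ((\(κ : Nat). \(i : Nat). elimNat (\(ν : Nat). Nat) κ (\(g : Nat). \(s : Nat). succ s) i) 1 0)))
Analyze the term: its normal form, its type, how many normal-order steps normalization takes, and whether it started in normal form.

normal form:
  5
type:
  Nat
normal-order step count: 11
started in normal form: no
first redex: a beta-redex


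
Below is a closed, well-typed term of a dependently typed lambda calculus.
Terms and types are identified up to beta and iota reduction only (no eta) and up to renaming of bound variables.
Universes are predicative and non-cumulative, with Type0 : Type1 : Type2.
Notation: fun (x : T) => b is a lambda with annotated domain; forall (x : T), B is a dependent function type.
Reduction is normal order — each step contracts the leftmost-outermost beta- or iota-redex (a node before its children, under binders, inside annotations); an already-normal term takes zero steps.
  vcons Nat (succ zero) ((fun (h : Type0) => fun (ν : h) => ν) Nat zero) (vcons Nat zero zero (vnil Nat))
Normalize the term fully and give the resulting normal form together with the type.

resulting normal form:
  vcons Nat (succ zero) zero (vcons Nat zero zero (vnil Nat))
inferred type:
  Vec Nat (succ (succ zero))
observation: 2 normal-order steps normalize the term, beginning with a beta-redex.


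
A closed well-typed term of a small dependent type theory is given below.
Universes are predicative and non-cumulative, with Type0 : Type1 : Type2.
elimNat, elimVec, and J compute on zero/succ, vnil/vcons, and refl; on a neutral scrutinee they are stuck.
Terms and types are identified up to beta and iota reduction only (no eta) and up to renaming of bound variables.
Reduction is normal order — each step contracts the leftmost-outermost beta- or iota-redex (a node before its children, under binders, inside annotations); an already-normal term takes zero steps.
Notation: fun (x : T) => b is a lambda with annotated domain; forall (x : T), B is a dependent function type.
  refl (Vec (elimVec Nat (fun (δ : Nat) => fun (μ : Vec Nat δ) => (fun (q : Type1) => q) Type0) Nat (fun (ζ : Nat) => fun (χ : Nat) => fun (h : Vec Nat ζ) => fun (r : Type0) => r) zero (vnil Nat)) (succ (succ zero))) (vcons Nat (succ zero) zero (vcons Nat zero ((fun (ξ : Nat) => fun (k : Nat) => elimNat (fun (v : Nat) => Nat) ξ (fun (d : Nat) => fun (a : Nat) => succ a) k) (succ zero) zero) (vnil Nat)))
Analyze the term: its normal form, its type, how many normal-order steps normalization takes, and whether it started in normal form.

normal form:
  refl (Vec Nat (succ (succ zero))) (vcons Nat (succ zero) zero (vcons Nat zero (succ zero) (vnil Nat)))
the term's type:
  Eq (Vec Nat (succ (succ zero))) (vcons Nat (succ zero) zero (vcons Nat zero (succ zero) (vnil Nat))) (vcons Nat (succ zero) zero (vcons Nat zero (succ zero) (vnil Nat)))
steps to reach normal form (normal order): 4
term was already normal: no
first redex: an elimVec iota-redex


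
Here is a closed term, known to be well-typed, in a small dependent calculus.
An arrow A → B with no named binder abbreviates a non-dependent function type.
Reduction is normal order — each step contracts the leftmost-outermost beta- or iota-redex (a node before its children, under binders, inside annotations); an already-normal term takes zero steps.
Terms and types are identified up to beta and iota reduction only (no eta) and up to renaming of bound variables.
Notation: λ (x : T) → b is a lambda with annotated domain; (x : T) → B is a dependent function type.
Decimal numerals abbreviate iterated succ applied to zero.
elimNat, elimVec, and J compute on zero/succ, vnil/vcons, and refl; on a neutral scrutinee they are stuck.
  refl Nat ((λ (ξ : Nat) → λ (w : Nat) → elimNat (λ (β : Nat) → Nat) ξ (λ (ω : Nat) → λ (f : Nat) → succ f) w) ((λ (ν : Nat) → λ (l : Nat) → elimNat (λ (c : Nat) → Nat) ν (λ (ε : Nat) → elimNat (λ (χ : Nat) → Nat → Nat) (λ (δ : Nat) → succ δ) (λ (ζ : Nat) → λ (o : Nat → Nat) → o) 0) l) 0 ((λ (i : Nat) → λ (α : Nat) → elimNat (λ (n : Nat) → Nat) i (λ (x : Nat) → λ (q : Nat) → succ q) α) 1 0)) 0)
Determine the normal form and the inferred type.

normal form:
  refl Nat 1
the term's type:
  Eq Nat 1 1
observation: reduction starts at a beta-redex, and 13 normal-order steps reach the normal form.


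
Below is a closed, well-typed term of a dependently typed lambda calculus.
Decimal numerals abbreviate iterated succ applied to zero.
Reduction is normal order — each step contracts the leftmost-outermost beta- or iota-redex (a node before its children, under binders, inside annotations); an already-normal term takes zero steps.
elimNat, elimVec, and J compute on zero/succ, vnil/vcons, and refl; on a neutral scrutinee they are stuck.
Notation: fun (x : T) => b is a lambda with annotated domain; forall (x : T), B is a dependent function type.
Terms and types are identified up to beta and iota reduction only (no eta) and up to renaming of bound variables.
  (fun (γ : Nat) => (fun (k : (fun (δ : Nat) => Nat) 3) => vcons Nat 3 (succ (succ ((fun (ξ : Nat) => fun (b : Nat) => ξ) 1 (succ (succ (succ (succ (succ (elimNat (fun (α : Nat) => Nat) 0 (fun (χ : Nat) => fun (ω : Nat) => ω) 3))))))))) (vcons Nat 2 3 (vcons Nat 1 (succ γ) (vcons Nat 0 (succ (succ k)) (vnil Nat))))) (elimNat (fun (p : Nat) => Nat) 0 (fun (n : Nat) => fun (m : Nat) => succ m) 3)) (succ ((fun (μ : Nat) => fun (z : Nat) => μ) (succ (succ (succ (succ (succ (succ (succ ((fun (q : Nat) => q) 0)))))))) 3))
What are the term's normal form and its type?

reduced normal form:
  vcons Nat 3 3 (vcons Nat 2 3 (vcons Nat 1 9 (vcons Nat 0 5 (vnil Nat))))
type:
  Vec Nat 4
observation: normalization takes exactly 17 steps under the normal-order strategy.


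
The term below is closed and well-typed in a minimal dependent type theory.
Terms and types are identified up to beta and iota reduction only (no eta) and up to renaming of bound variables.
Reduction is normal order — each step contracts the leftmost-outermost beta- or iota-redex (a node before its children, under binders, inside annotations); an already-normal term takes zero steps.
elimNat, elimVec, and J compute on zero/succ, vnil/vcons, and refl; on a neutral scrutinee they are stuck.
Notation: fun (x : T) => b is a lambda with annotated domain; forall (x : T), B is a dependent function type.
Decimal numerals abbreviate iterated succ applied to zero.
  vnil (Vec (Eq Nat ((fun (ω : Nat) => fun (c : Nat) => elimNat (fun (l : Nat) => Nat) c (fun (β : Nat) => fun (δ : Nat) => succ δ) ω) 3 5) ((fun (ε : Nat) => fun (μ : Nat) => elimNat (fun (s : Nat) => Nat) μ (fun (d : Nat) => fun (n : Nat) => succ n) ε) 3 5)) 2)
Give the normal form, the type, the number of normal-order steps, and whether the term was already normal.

resulting normal form:
  vnil (Vec (Eq Nat 8 8) 2)
type:
  Vec (Vec (Eq Nat 8 8) 2) 0
normal-order step count: 24
already normal: no
first redex: a beta-redex


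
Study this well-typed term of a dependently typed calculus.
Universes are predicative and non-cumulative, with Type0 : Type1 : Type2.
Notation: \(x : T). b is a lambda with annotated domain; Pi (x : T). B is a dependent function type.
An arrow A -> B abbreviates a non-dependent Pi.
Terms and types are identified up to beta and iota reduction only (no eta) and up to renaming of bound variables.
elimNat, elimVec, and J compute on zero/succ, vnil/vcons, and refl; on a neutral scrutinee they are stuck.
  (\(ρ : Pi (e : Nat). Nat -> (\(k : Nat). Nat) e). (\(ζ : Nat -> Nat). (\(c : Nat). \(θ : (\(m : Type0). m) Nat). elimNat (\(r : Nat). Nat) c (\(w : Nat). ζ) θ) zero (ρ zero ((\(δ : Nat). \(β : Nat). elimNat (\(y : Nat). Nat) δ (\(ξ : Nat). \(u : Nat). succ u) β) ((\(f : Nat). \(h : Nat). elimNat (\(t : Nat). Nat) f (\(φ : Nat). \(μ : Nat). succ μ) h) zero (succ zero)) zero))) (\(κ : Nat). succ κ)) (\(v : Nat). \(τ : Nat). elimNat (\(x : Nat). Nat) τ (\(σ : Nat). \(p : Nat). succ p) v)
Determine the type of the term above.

type:
  Nat


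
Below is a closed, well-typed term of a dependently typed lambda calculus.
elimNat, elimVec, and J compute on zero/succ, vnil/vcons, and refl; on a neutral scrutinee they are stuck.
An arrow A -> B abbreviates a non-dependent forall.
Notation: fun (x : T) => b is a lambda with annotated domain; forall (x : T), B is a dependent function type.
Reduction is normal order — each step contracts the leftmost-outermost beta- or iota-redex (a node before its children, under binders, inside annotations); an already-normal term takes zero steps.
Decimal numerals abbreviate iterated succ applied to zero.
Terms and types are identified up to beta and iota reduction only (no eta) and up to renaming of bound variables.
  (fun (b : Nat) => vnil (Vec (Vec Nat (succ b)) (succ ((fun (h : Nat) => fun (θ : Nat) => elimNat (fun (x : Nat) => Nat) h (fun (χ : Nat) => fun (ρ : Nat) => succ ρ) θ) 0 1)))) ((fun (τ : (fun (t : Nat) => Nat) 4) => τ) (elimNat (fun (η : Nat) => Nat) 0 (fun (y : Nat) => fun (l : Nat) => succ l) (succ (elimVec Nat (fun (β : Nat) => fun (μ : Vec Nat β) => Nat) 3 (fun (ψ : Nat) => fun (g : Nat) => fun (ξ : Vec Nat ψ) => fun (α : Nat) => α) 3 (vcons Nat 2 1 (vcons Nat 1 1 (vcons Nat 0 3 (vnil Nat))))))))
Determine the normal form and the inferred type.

resulting normal form:
  vnil (Vec (Vec Nat 5) 2)
inferred type:
  Vec (Vec (Vec Nat 5) 2) 0
observation: 37 normal-order steps separate the term from its normal form.


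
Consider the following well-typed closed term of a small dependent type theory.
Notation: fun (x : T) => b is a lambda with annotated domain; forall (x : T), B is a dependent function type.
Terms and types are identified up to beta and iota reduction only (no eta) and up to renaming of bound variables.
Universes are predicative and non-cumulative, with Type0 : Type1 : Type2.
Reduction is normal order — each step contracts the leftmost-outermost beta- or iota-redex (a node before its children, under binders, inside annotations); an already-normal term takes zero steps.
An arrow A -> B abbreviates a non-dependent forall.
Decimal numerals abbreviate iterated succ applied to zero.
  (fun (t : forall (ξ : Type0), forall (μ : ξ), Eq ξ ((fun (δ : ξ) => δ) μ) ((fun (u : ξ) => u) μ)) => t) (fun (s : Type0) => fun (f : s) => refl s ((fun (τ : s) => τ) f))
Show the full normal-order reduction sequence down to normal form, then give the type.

reduction (normal order):
  (fun (t : forall (ξ : Type0), forall (μ : ξ), Eq ξ ((fun (δ : ξ) => δ) μ) ((fun (u : ξ) => u) μ)) => t) (fun (s : Type0) => fun (f : s) => refl s ((fun (τ : s) => τ) f))
  ~> fun (t : Type0) => fun (ξ : t) => refl t ((fun (μ : t) => μ) ξ)
  ~> fun (t : Type0) => fun (ξ : t) => refl t ξ
type:
  forall (t : Type0), forall (ξ : t), Eq t ξ ξ


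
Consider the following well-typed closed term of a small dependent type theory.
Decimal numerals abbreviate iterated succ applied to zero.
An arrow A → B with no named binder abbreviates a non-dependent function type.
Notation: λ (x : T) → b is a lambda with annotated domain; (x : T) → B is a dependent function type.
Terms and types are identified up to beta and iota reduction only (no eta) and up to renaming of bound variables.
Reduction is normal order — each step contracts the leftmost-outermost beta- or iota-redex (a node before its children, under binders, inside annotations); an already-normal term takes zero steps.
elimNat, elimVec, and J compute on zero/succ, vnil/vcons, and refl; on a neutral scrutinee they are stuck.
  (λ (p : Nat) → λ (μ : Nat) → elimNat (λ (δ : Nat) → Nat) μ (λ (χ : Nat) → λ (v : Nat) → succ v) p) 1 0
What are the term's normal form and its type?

normal form:
  1
type:
  Nat
observation: the leftmost-outermost redex is a beta-redex, and normalization takes 6 steps.


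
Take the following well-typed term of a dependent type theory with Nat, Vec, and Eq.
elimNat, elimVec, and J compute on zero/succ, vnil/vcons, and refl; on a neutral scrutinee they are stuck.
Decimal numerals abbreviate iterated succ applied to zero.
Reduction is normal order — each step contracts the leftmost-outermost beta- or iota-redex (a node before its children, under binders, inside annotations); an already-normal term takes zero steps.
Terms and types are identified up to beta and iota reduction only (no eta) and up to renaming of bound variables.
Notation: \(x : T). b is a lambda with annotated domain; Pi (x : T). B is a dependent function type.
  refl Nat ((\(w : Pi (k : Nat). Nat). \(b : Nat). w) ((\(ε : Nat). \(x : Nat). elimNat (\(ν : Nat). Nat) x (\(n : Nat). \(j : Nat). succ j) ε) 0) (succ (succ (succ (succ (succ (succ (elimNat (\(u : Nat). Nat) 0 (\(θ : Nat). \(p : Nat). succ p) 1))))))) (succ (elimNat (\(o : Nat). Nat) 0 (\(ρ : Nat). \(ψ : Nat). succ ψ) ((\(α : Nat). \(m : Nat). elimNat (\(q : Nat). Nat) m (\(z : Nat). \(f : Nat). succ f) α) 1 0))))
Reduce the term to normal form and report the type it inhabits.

reduced normal form:
  refl Nat 2
the term's type:
  Eq Nat 2 2


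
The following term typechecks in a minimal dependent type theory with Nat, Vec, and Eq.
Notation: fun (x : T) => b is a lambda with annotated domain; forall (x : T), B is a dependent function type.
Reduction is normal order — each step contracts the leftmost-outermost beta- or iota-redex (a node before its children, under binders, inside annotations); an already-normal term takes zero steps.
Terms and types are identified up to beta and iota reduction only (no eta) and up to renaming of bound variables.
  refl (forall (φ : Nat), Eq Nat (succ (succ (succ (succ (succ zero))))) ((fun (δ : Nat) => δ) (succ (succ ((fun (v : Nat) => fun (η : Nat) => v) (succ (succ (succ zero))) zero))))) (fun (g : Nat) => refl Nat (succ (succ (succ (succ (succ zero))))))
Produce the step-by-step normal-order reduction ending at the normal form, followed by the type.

normal-order reduction sequence:
  refl (forall (φ : Nat), Eq Nat (succ (succ (succ (succ (succ zero))))) ((fun (δ : Nat) => δ) (succ (succ ((fun (v : Nat) => fun (η : Nat) => v) (succ (succ (succ zero))) zero))))) (fun (g : Nat) => refl Nat (succ (succ (succ (succ (succ zero))))))
  ~> refl (forall (φ : Nat), Eq Nat (succ (succ (succ (succ (succ zero))))) (succ (succ ((fun (δ : Nat) => fun (v : Nat) => δ) (succ (succ (succ zero))) zero)))) (fun (η : Nat) => refl Nat (succ (succ (succ (succ (succ zero))))))
  ~> refl (forall (φ : Nat), Eq Nat (succ (succ (succ (succ (succ zero))))) (succ (succ ((fun (δ : Nat) => succ (succ (succ zero))) zero)))) (fun (v : Nat) => refl Nat (succ (succ (succ (succ (succ zero))))))
  ~> refl (forall (φ : Nat), Eq Nat (succ (succ (succ (succ (succ zero))))) (succ (succ (succ (succ (succ zero)))))) (fun (δ : Nat) => refl Nat (succ (succ (succ (succ (succ zero))))))
the term's type:
  Eq (forall (φ : Nat), Eq Nat (succ (succ (succ (succ (succ zero))))) (succ (succ (succ (succ (succ zero)))))) (fun (δ : Nat) => refl Nat (succ (succ (succ (succ (succ zero)))))) (fun (v : Nat) => refl Nat (succ (succ (succ (succ (succ zero))))))


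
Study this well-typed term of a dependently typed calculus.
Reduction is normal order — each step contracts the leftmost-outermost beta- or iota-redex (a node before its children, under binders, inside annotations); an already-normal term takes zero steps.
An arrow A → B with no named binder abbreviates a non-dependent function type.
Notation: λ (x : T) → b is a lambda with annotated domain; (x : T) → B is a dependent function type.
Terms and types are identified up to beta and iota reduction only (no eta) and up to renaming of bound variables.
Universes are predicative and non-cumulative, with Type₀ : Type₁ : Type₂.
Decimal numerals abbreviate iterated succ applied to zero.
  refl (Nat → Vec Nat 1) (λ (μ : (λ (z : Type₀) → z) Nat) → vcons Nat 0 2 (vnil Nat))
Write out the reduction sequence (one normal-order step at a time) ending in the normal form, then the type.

normal-order reduction:
  refl (Nat → Vec Nat 1) (λ (μ : (λ (z : Type₀) → z) Nat) → vcons Nat 0 2 (vnil Nat))
  ~> refl (Nat → Vec Nat 1) (λ (μ : Nat) → vcons Nat 0 2 (vnil Nat))
the term's type:
  Eq (Nat → Vec Nat 1) (λ (μ : Nat) → vcons Nat 0 2 (vnil Nat)) (λ (z : Nat) → vcons Nat 0 2 (vnil Nat))


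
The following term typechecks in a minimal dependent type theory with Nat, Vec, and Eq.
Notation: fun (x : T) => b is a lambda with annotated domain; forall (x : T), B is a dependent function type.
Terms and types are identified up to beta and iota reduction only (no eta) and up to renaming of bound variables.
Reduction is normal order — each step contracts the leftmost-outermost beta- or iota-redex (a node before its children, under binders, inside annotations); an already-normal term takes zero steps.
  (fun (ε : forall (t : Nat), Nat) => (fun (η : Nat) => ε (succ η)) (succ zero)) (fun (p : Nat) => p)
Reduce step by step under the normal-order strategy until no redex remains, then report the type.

reduction (normal order):
  (fun (ε : forall (t : Nat), Nat) => (fun (η : Nat) => ε (succ η)) (succ zero)) (fun (p : Nat) => p)
  ~> (fun (ε : Nat) => (fun (t : Nat) => t) (succ ε)) (succ zero)
  ~> (fun (ε : Nat) => ε) (succ (succ zero))
  ~> succ (succ zero)
inferred type:
  Nat


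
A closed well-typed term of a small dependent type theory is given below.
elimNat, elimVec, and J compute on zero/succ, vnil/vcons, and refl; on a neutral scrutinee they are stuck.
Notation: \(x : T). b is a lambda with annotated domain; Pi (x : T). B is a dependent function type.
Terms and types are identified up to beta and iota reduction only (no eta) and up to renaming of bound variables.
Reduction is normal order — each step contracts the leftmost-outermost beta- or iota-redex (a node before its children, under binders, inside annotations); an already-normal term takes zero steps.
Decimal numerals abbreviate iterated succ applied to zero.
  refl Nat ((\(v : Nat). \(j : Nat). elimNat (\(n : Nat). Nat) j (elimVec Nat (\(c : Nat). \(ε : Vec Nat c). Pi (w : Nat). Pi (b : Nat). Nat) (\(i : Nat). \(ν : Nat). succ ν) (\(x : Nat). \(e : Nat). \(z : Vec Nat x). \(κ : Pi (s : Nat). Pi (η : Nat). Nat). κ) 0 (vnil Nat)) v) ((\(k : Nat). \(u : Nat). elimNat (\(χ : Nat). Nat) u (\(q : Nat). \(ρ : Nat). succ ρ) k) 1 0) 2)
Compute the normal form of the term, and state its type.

normal form:
  refl Nat 3
type:
  Eq Nat 3 3


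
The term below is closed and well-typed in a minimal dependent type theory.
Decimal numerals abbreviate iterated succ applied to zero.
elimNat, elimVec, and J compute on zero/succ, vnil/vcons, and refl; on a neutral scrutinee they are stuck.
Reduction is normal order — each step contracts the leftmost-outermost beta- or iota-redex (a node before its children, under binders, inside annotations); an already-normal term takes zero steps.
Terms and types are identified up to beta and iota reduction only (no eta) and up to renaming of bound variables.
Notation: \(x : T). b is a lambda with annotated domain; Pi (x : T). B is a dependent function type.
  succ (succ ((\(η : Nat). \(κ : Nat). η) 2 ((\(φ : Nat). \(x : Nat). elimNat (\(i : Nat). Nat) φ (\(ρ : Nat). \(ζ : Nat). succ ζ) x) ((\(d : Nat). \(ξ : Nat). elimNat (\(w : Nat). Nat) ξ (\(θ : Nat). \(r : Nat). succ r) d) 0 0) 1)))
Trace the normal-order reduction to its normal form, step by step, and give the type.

reduction (normal order):
  succ (succ ((\(η : Nat). \(κ : Nat). η) 2 ((\(φ : Nat). \(x : Nat). elimNat (\(i : Nat). Nat) φ (\(ρ : Nat). \(ζ : Nat). succ ζ) x) ((\(d : Nat). \(ξ : Nat). elimNat (\(w : Nat). Nat) ξ (\(θ : Nat). \(r : Nat). succ r) d) 0 0) 1)))
  ~> succ (succ ((\(η : Nat). 2) ((\(κ : Nat). \(φ : Nat). elimNat (\(x : Nat). Nat) κ (\(i : Nat). \(ρ : Nat). succ ρ) φ) ((\(ζ : Nat). \(d : Nat). elimNat (\(ξ : Nat). Nat) d (\(w : Nat). \(θ : Nat). succ θ) ζ) 0 0) 1)))
  ~> 4
type:
  Nat
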